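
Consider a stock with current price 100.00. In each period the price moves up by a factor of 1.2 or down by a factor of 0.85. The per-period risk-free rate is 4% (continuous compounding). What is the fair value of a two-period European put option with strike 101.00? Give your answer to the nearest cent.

5.49

Risk-neutral probability p = (e^0.04 − 0.85)/(1.2 − 0.85) = 0.1908/0.3500 = 0.5452
Terminal stock prices: S_uu = 144, S_ud = 102, S_dd = 72.25
Terminal payoffs (K − S): max(-43, 0) = 0, max(-1, 0) = 0, max(28.75, 0) = 28.75
Node u (S = 120): V_u = e^(−0.04)·[0.5452·0.0000 + 0.4548·0.0000] = 0.0000
Node d (S = 85): V_d = e^(−0.04)·[0.5452·0.0000 + 0.4548·28.7500] = 12.5635
Node 0 (S = 100): V_0 = e^(−0.04)·[0.5452·0.0000 + 0.4548·12.5635] = 5.4902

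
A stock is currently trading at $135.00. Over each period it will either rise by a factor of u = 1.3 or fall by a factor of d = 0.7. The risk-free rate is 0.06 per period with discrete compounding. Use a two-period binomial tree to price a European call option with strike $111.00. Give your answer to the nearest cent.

$42.60

Risk-neutral probability p = (1 + 0.06 − 0.7)/(1.3 − 0.7) = 0.3600/0.6000 = 0.6000
Terminal stock prices: S_uu = 228.2, S_ud = 122.8, S_dd = 66.15
Terminal payoffs (S − K): max(117.2, 0) = 117.2, max(11.85, 0) = 11.85, max(-44.85, 0) = 0
Node u (S = 175.5): V_u = 1/1.06·[0.6000·117.1500 + 0.4000·11.8500] = 70.7830
Node d (S = 94.5): V_d = 1/1.06·[0.6000·11.8500 + 0.4000·0.0000] = 6.7075
Node 0 (S = 135): V_0 = 1/1.06·[0.6000·70.7830 + 0.4000·6.7075] = 42.5970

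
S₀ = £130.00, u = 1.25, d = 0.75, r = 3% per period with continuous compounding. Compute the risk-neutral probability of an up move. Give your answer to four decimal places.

Risk-neutral probability p = (e^0.03 − 0.75)/(1.25 − 0.75) = 0.2805/0.5000 = 0.5609

p = 0.5609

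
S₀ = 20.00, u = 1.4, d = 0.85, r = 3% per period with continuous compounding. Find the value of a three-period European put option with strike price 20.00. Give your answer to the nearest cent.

Risk-neutral probability p = (e^0.03 − 0.85)/(1.4 − 0.85) = 0.1805/0.5500 = 0.3281
Terminal stock prices: S_uuu = 54.88, S_uud = 33.32, S_udd = 20.23, S_ddd = 12.28
Terminal payoffs (K − S): max(-34.88, 0) = 0, max(-13.32, 0) = 0, max(-0.23, 0) = 0, max(7.718, 0) = 7.718
Node uu (S = 39.2): V_uu = e^(−0.03)·[0.3281·0.0000 + 0.6719·0.0000] = 0.0000
Node ud (S = 23.8): V_ud = e^(−0.03)·[0.3281·0.0000 + 0.6719·0.0000] = 0.0000
Node dd (S = 14.45): V_dd = e^(−0.03)·[0.3281·0.0000 + 0.6719·7.7175] = 5.0321
Node u (S = 28): V_u = e^(−0.03)·[0.3281·0.0000 + 0.6719·0.0000] = 0.0000
Node d (S = 17): V_d = e^(−0.03)·[0.3281·0.0000 + 0.6719·5.0321] = 3.2812
Node 0 (S = 20): V_0 = e^(−0.03)·[0.3281·0.0000 + 0.6719·3.2812] = 2.1395

2.14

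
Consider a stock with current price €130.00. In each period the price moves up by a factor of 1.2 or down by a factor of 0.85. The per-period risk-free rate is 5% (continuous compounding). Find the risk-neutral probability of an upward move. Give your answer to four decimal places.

p = 0.5751

Risk-neutral probability p = (e^0.05 − 0.85)/(1.2 − 0.85) = 0.2013/0.3500 = 0.5751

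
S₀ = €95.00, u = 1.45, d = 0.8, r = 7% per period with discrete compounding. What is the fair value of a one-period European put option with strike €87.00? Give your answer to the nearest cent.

€6.01

Risk-neutral probability p = (1 + 0.07 − 0.8)/(1.45 − 0.8) = 0.2700/0.6500 = 0.4154
Terminal stock prices: S_u = 137.8, S_d = 76
Terminal payoffs (K − S): max(-50.75, 0) = 0, max(11, 0) = 11
Node 0 (S = 95): V_0 = 1/1.07·[0.4154·0.0000 + 0.5846·11.0000] = 6.0101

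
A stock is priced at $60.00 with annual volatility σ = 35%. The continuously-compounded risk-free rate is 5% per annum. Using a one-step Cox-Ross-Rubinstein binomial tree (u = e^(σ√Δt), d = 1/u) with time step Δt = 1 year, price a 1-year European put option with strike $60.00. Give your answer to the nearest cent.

$8.68

CRR parameters: u = e^(σ√Δt) = e^(0.35·√1) = 1.4191, d = 1/u = 0.7047
Per-period rate: rΔt = 0.05·1 = 0.05, so R = e^0.05 = 1.0513
Risk-neutral probability p = (e^0.05 − 0.7047)/(1.4191 − 0.7047) = 0.3466/0.7144 = 0.4852
Terminal stock prices: S_u = 85.14, S_d = 42.28
Terminal payoffs (K − S): max(-25.14, 0) = 0, max(17.72, 0) = 17.72
Node 0 (S = 60): V_0 = e^(−0.05)·[0.4852·0.0000 + 0.5148·17.7187] = 8.6775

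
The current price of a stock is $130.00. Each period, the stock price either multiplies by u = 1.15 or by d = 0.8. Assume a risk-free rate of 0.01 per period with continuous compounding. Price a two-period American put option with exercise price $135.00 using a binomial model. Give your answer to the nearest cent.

Risk-neutral probability p = (e^0.01 − 0.8)/(1.15 − 0.8) = 0.2101/0.3500 = 0.6001
Terminal stock prices: S_uu = 171.9, S_ud = 119.6, S_dd = 83.2
Terminal payoffs (K − S): max(-36.92, 0) = 0, max(15.4, 0) = 15.4, max(51.8, 0) = 51.8
Node u (S = 149.5): continuation = e^(−0.01)·[0.6001·0.0000 + 0.3999·15.4000] = 6.0965; exercise value = 0.0000 ≤ continuation, so V_u = 6.0965
Node d (S = 104): continuation = e^(−0.01)·[0.6001·15.4000 + 0.3999·51.8000] = 29.6567; exercise value = 31.0000 > continuation, so V_d = 31.0000 (exercise)
Node 0 (S = 130): continuation = e^(−0.01)·[0.6001·6.0965 + 0.3999·31.0000] = 15.8946; exercise value = 5.0000 ≤ continuation, so V_0 = 15.8946

$15.89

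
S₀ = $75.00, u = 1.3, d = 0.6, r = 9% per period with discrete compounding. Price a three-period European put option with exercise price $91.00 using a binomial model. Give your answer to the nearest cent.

$14.81

Risk-neutral probability p = (1 + 0.09 − 0.6)/(1.3 − 0.6) = 0.4900/0.7000 = 0.7000
Terminal stock prices: S_uuu = 164.8, S_uud = 76.05, S_udd = 35.1, S_ddd = 16.2
Terminal payoffs (K − S): max(-73.78, 0) = 0, max(14.95, 0) = 14.95, max(55.9, 0) = 55.9, max(74.8, 0) = 74.8
Node uu (S = 126.8): V_uu = 1/1.09·[0.7000·0.0000 + 0.3000·14.9500] = 4.1147
Node ud (S = 58.5): V_ud = 1/1.09·[0.7000·14.9500 + 0.3000·55.9000] = 24.9862
Node dd (S = 27): V_dd = 1/1.09·[0.7000·55.9000 + 0.3000·74.8000] = 56.4862
Node u (S = 97.5): V_u = 1/1.09·[0.7000·4.1147 + 0.3000·24.9862] = 9.5194
Node d (S = 45): V_d = 1/1.09·[0.7000·24.9862 + 0.3000·56.4862] = 31.5929
Node 0 (S = 75): V_0 = 1/1.09·[0.7000·9.5194 + 0.3000·31.5929] = 14.8087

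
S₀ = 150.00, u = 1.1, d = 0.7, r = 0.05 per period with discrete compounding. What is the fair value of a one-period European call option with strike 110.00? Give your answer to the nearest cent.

Risk-neutral probability p = (1 + 0.05 − 0.7)/(1.1 − 0.7) = 0.3500/0.4000 = 0.8750
Terminal stock prices: S_u = 165, S_d = 105
Terminal payoffs (S − K): max(55, 0) = 55, max(-5, 0) = 0
Node 0 (S = 150): V_0 = 1/1.05·[0.8750·55.0000 + 0.1250·0.0000] = 45.8333

45.83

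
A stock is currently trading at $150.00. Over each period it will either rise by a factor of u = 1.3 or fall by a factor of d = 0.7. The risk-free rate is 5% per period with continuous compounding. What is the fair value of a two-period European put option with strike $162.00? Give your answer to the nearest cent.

$24.96

Risk-neutral probability p = (e^0.05 − 0.7)/(1.3 − 0.7) = 0.3513/0.6000 = 0.5855
Terminal stock prices: S_uu = 253.5, S_ud = 136.5, S_dd = 73.5
Terminal payoffs (K − S): max(-91.5, 0) = 0, max(25.5, 0) = 25.5, max(88.5, 0) = 88.5
Node u (S = 195): V_u = e^(−0.05)·[0.5855·0.0000 + 0.4145·25.5000] = 10.0554
Node d (S = 105): V_d = e^(−0.05)·[0.5855·25.5000 + 0.4145·88.5000] = 49.0992
Node 0 (S = 150): V_0 = e^(−0.05)·[0.5855·10.0554 + 0.4145·49.0992] = 24.9612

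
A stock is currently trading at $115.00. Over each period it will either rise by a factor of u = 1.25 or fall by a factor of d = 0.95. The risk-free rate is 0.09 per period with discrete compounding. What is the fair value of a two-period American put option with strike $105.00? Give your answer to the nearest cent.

Risk-neutral probability p = (1 + 0.09 − 0.95)/(1.25 − 0.95) = 0.1400/0.3000 = 0.4667
Terminal stock prices: S_uu = 179.7, S_ud = 136.6, S_dd = 103.8
Terminal payoffs (K − S): max(-74.69, 0) = 0, max(-31.56, 0) = 0, max(1.213, 0) = 1.213
Node u (S = 143.8): continuation = 1/1.09·[0.4667·0.0000 + 0.5333·0.0000] = 0.0000; exercise value = 0.0000 ≤ continuation, so V_u = 0.0000
Node d (S = 109.2): continuation = 1/1.09·[0.4667·0.0000 + 0.5333·1.2125] = 0.5933; exercise value = 0.0000 ≤ continuation, so V_d = 0.5933
Node 0 (S = 115): continuation = 1/1.09·[0.4667·0.0000 + 0.5333·0.5933] = 0.2903; exercise value = 0.0000 ≤ continuation, so V_0 = 0.2903

$0.29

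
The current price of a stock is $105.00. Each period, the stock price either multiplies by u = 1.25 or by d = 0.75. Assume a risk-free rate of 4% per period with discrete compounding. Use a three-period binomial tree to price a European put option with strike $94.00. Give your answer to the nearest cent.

$8.78

Risk-neutral probability p = (1 + 0.04 − 0.75)/(1.25 − 0.75) = 0.2900/0.5000 = 0.5800
Terminal stock prices: S_uuu = 205.1, S_uud = 123, S_udd = 73.83, S_ddd = 44.3
Terminal payoffs (K − S): max(-111.1, 0) = 0, max(-29.05, 0) = 0, max(20.17, 0) = 20.17, max(49.7, 0) = 49.7
Node uu (S = 164.1): V_uu = 1/1.04·[0.5800·0.0000 + 0.4200·0.0000] = 0.0000
Node ud (S = 98.44): V_ud = 1/1.04·[0.5800·0.0000 + 0.4200·20.1719] = 8.1463
Node dd (S = 59.06): V_dd = 1/1.04·[0.5800·20.1719 + 0.4200·49.7031] = 31.3221
Node u (S = 131.2): V_u = 1/1.04·[0.5800·0.0000 + 0.4200·8.1463] = 3.2899
Node d (S = 78.75): V_d = 1/1.04·[0.5800·8.1463 + 0.4200·31.3221] = 17.1925
Node 0 (S = 105): V_0 = 1/1.04·[0.5800·3.2899 + 0.4200·17.1925] = 8.7778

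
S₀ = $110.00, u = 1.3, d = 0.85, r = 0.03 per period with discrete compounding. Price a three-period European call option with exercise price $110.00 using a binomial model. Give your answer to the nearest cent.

$20.37

Risk-neutral probability p = (1 + 0.03 − 0.85)/(1.3 − 0.85) = 0.1800/0.4500 = 0.4000
Terminal stock prices: S_uuu = 241.7, S_uud = 158, S_udd = 103.3, S_ddd = 67.55
Terminal payoffs (S − K): max(131.7, 0) = 131.7, max(48.02, 0) = 48.02, max(-6.683, 0) = 0, max(-42.45, 0) = 0
Node uu (S = 185.9): V_uu = 1/1.03·[0.4000·131.6700 + 0.6000·48.0150] = 79.1039
Node ud (S = 121.5): V_ud = 1/1.03·[0.4000·48.0150 + 0.6000·0.0000] = 18.6466
Node dd (S = 79.47): V_dd = 1/1.03·[0.4000·0.0000 + 0.6000·0.0000] = 0.0000
Node u (S = 143): V_u = 1/1.03·[0.4000·79.1039 + 0.6000·18.6466] = 41.5821
Node d (S = 93.5): V_d = 1/1.03·[0.4000·18.6466 + 0.6000·0.0000] = 7.2414
Node 0 (S = 110): V_0 = 1/1.03·[0.4000·41.5821 + 0.6000·7.2414] = 20.3667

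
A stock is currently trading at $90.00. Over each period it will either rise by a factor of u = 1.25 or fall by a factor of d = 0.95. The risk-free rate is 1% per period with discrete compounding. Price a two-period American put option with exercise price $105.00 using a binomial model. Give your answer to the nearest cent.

Risk-neutral probability p = (1 + 0.01 − 0.95)/(1.25 − 0.95) = 0.0600/0.3000 = 0.2000
Terminal stock prices: S_uu = 140.6, S_ud = 106.9, S_dd = 81.22
Terminal payoffs (K − S): max(-35.62, 0) = 0, max(-1.875, 0) = 0, max(23.78, 0) = 23.78
Node u (S = 112.5): continuation = 1/1.01·[0.2000·0.0000 + 0.8000·0.0000] = 0.0000; exercise value = 0.0000 ≤ continuation, so V_u = 0.0000
Node d (S = 85.5): continuation = 1/1.01·[0.2000·0.0000 + 0.8000·23.7750] = 18.8317; exercise value = 19.5000 > continuation, so V_d = 19.5000 (exercise)
Node 0 (S = 90): continuation = 1/1.01·[0.2000·0.0000 + 0.8000·19.5000] = 15.4455; exercise value = 15.0000 ≤ continuation, so V_0 = 15.4455

$15.45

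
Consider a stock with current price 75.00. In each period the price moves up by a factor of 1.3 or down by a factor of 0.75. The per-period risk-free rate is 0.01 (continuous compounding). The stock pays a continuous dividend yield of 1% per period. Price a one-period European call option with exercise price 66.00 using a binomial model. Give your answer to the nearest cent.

14.18

Per-period risk-free factor R = e^0.01 = 1.0101; dividend-adjusted growth = e^(0.01−0.01) = 1.0000.
Risk-neutral probability p = (1.0000 − 0.75)/(1.3 − 0.75) = 0.2500/0.5500 = 0.4545
Terminal stock prices: S_u = 97.5, S_d = 56.25
Terminal payoffs (S − K): max(31.5, 0) = 31.5, max(-9.75, 0) = 0
Node 0 (S = 75): V_0 = e^(−0.01)·[0.4545·31.5000 + 0.5455·0.0000] = 14.1757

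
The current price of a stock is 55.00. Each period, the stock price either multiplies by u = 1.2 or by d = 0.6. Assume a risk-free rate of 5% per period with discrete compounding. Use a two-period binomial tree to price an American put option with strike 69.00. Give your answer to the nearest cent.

Risk-neutral probability p = (1 + 0.05 − 0.6)/(1.2 − 0.6) = 0.4500/0.6000 = 0.7500
Terminal stock prices: S_uu = 79.2, S_ud = 39.6, S_dd = 19.8
Terminal payoffs (K − S): max(-10.2, 0) = 0, max(29.4, 0) = 29.4, max(49.2, 0) = 49.2
Node u (S = 66): continuation = 1/1.05·[0.7500·0.0000 + 0.2500·29.4000] = 7.0000; exercise value = 3.0000 ≤ continuation, so V_u = 7.0000
Node d (S = 33): continuation = 1/1.05·[0.7500·29.4000 + 0.2500·49.2000] = 32.7143; exercise value = 36.0000 > continuation, so V_d = 36.0000 (exercise)
Node 0 (S = 55): continuation = 1/1.05·[0.7500·7.0000 + 0.2500·36.0000] = 13.5714; exercise value = 14.0000 > continuation, so V_0 = 14.0000 (exercise)

14.00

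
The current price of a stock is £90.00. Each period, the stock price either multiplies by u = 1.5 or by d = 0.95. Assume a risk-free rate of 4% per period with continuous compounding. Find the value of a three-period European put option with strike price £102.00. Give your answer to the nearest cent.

£12.82

Risk-neutral probability p = (e^0.04 − 0.95)/(1.5 − 0.95) = 0.0908/0.5500 = 0.1651
Terminal stock prices: S_uuu = 303.8, S_uud = 192.4, S_udd = 121.8, S_ddd = 77.16
Terminal payoffs (K − S): max(-201.8, 0) = 0, max(-90.38, 0) = 0, max(-19.84, 0) = 0, max(24.84, 0) = 24.84
Node uu (S = 202.5): V_uu = e^(−0.04)·[0.1651·0.0000 + 0.8349·0.0000] = 0.0000
Node ud (S = 128.2): V_ud = e^(−0.04)·[0.1651·0.0000 + 0.8349·0.0000] = 0.0000
Node dd (S = 81.22): V_dd = e^(−0.04)·[0.1651·0.0000 + 0.8349·24.8363] = 19.9225
Node u (S = 135): V_u = e^(−0.04)·[0.1651·0.0000 + 0.8349·0.0000] = 0.0000
Node d (S = 85.5): V_d = e^(−0.04)·[0.1651·0.0000 + 0.8349·19.9225] = 15.9809
Node 0 (S = 90): V_0 = e^(−0.04)·[0.1651·0.0000 + 0.8349·15.9809] = 12.8191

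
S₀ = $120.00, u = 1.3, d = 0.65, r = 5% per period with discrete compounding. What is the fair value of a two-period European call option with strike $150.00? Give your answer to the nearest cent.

$18.14

Risk-neutral probability p = (1 + 0.05 − 0.65)/(1.3 − 0.65) = 0.4000/0.6500 = 0.6154
Terminal stock prices: S_uu = 202.8, S_ud = 101.4, S_dd = 50.7
Terminal payoffs (S − K): max(52.8, 0) = 52.8, max(-48.6, 0) = 0, max(-99.3, 0) = 0
Node u (S = 156): V_u = 1/1.05·[0.6154·52.8000 + 0.3846·0.0000] = 30.9451
Node d (S = 78): V_d = 1/1.05·[0.6154·0.0000 + 0.3846·0.0000] = 0.0000
Node 0 (S = 120): V_0 = 1/1.05·[0.6154·30.9451 + 0.3846·0.0000] = 18.1363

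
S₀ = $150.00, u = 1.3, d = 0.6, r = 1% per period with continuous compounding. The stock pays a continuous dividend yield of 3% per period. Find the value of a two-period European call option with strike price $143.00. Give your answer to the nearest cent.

$31.95

Per-period risk-free factor R = e^0.01 = 1.0101; dividend-adjusted growth = e^(0.01−0.03) = 0.9802.
Risk-neutral probability p = (0.9802 − 0.6)/(1.3 − 0.6) = 0.3802/0.7000 = 0.5431
Terminal stock prices: S_uu = 253.5, S_ud = 117, S_dd = 54
Terminal payoffs (S − K): max(110.5, 0) = 110.5, max(-26, 0) = 0, max(-89, 0) = 0
Node u (S = 195): V_u = e^(−0.01)·[0.5431·110.5000 + 0.4569·0.0000] = 59.4199
Node d (S = 90): V_d = e^(−0.01)·[0.5431·0.0000 + 0.4569·0.0000] = 0.0000
Node 0 (S = 150): V_0 = e^(−0.01)·[0.5431·59.4199 + 0.4569·0.0000] = 31.9523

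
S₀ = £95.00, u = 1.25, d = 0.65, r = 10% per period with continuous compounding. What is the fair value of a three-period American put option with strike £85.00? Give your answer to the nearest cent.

Risk-neutral probability p = (e^0.1 − 0.65)/(1.25 − 0.65) = 0.4552/0.6000 = 0.7586
Terminal stock prices: S_uuu = 185.5, S_uud = 96.48, S_udd = 50.17, S_ddd = 26.09
Terminal payoffs (K − S): max(-100.5, 0) = 0, max(-11.48, 0) = 0, max(34.83, 0) = 34.83, max(58.91, 0) = 58.91
Node uu (S = 148.4): continuation = e^(−0.1)·[0.7586·0.0000 + 0.2414·0.0000] = 0.0000; exercise value = 0.0000 ≤ continuation, so V_uu = 0.0000
Node ud (S = 77.19): continuation = e^(−0.1)·[0.7586·0.0000 + 0.2414·34.8281] = 7.6069; exercise value = 7.8125 > continuation, so V_ud = 7.8125 (exercise)
Node dd (S = 40.14): continuation = e^(−0.1)·[0.7586·34.8281 + 0.2414·58.9106] = 36.7737; exercise value = 44.8625 > continuation, so V_dd = 44.8625 (exercise)
Node u (S = 118.8): continuation = e^(−0.1)·[0.7586·0.0000 + 0.2414·7.8125] = 1.7063; exercise value = 0.0000 ≤ continuation, so V_u = 1.7063
Node d (S = 61.75): continuation = e^(−0.1)·[0.7586·7.8125 + 0.2414·44.8625] = 15.1612; exercise value = 23.2500 > continuation, so V_d = 23.2500 (exercise)
Node 0 (S = 95): continuation = e^(−0.1)·[0.7586·1.7063 + 0.2414·23.2500] = 6.2493; exercise value = 0.0000 ≤ continuation, so V_0 = 6.2493

£6.25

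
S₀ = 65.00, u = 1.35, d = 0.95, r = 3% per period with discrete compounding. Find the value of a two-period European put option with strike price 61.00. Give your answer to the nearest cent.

1.41

Risk-neutral probability p = (1 + 0.03 − 0.95)/(1.35 − 0.95) = 0.0800/0.4000 = 0.2000
Terminal stock prices: S_uu = 118.5, S_ud = 83.36, S_dd = 58.66
Terminal payoffs (K − S): max(-57.46, 0) = 0, max(-22.36, 0) = 0, max(2.337, 0) = 2.337
Node u (S = 87.75): V_u = 1/1.03·[0.2000·0.0000 + 0.8000·0.0000] = 0.0000
Node d (S = 61.75): V_d = 1/1.03·[0.2000·0.0000 + 0.8000·2.3375] = 1.8155
Node 0 (S = 65): V_0 = 1/1.03·[0.2000·0.0000 + 0.8000·1.8155] = 1.4101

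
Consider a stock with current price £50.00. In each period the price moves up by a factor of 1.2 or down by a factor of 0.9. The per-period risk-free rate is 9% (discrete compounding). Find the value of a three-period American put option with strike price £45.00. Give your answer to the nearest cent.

Risk-neutral probability p = (1 + 0.09 − 0.9)/(1.2 − 0.9) = 0.1900/0.3000 = 0.6333
Terminal stock prices: S_uuu = 86.4, S_uud = 64.8, S_udd = 48.6, S_ddd = 36.45
Terminal payoffs (K − S): max(-41.4, 0) = 0, max(-19.8, 0) = 0, max(-3.6, 0) = 0, max(8.55, 0) = 8.55
Node uu (S = 72): continuation = 1/1.09·[0.6333·0.0000 + 0.3667·0.0000] = 0.0000; exercise value = 0.0000 ≤ continuation, so V_uu = 0.0000
Node ud (S = 54): continuation = 1/1.09·[0.6333·0.0000 + 0.3667·0.0000] = 0.0000; exercise value = 0.0000 ≤ continuation, so V_ud = 0.0000
Node dd (S = 40.5): continuation = 1/1.09·[0.6333·0.0000 + 0.3667·8.5500] = 2.8761; exercise value = 4.5000 > continuation, so V_dd = 4.5000 (exercise)
Node u (S = 60): continuation = 1/1.09·[0.6333·0.0000 + 0.3667·0.0000] = 0.0000; exercise value = 0.0000 ≤ continuation, so V_u = 0.0000
Node d (S = 45): continuation = 1/1.09·[0.6333·0.0000 + 0.3667·4.5000] = 1.5138; exercise value = 0.0000 ≤ continuation, so V_d = 1.5138
Node 0 (S = 50): continuation = 1/1.09·[0.6333·0.0000 + 0.3667·1.5138] = 0.5092; exercise value = 0.0000 ≤ continuation, so V_0 = 0.5092

£0.51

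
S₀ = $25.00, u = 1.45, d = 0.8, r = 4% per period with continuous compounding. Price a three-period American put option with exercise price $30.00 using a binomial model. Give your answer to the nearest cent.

Risk-neutral probability p = (e^0.04 − 0.8)/(1.45 − 0.8) = 0.2408/0.6500 = 0.3705
Terminal stock prices: S_uuu = 76.22, S_uud = 42.05, S_udd = 23.2, S_ddd = 12.8
Terminal payoffs (K − S): max(-46.22, 0) = 0, max(-12.05, 0) = 0, max(6.8, 0) = 6.8, max(17.2, 0) = 17.2
Node uu (S = 52.56): continuation = e^(−0.04)·[0.3705·0.0000 + 0.6295·0.0000] = 0.0000; exercise value = 0.0000 ≤ continuation, so V_uu = 0.0000
Node ud (S = 29): continuation = e^(−0.04)·[0.3705·0.0000 + 0.6295·6.8000] = 4.1129; exercise value = 1.0000 ≤ continuation, so V_ud = 4.1129
Node dd (S = 16): continuation = e^(−0.04)·[0.3705·6.8000 + 0.6295·17.2000] = 12.8237; exercise value = 14.0000 > continuation, so V_dd = 14.0000 (exercise)
Node u (S = 36.25): continuation = e^(−0.04)·[0.3705·0.0000 + 0.6295·4.1129] = 2.4876; exercise value = 0.0000 ≤ continuation, so V_u = 2.4876
Node d (S = 20): continuation = e^(−0.04)·[0.3705·4.1129 + 0.6295·14.0000] = 9.9317; exercise value = 10.0000 > continuation, so V_d = 10.0000 (exercise)
Node 0 (S = 25): continuation = e^(−0.04)·[0.3705·2.4876 + 0.6295·10.0000] = 6.9339; exercise value = 5.0000 ≤ continuation, so V_0 = 6.9339

$6.93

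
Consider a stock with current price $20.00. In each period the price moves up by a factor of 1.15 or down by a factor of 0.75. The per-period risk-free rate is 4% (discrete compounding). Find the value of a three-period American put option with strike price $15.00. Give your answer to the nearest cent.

$0.46

Risk-neutral probability p = (1 + 0.04 − 0.75)/(1.15 − 0.75) = 0.2900/0.4000 = 0.7250
Terminal stock prices: S_uuu = 30.42, S_uud = 19.84, S_udd = 12.94, S_ddd = 8.438
Terminal payoffs (K − S): max(-15.42, 0) = 0, max(-4.837, 0) = 0, max(2.062, 0) = 2.062, max(6.562, 0) = 6.562
Node uu (S = 26.45): continuation = 1/1.04·[0.7250·0.0000 + 0.2750·0.0000] = 0.0000; exercise value = 0.0000 ≤ continuation, so V_uu = 0.0000
Node ud (S = 17.25): continuation = 1/1.04·[0.7250·0.0000 + 0.2750·2.0625] = 0.5454; exercise value = 0.0000 ≤ continuation, so V_ud = 0.5454
Node dd (S = 11.25): continuation = 1/1.04·[0.7250·2.0625 + 0.2750·6.5625] = 3.1731; exercise value = 3.7500 > continuation, so V_dd = 3.7500 (exercise)
Node u (S = 23): continuation = 1/1.04·[0.7250·0.0000 + 0.2750·0.5454] = 0.1442; exercise value = 0.0000 ≤ continuation, so V_u = 0.1442
Node d (S = 15): continuation = 1/1.04·[0.7250·0.5454 + 0.2750·3.7500] = 1.3718; exercise value = 0.0000 ≤ continuation, so V_d = 1.3718
Node 0 (S = 20): continuation = 1/1.04·[0.7250·0.1442 + 0.2750·1.3718] = 0.4633; exercise value = 0.0000 ≤ continuation, so V_0 = 0.4633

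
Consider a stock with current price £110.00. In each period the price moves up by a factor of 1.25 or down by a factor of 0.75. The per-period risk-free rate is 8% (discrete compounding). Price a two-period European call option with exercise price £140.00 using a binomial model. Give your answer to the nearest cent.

£11.90

Risk-neutral probability p = (1 + 0.08 − 0.75)/(1.25 − 0.75) = 0.3300/0.5000 = 0.6600
Terminal stock prices: S_uu = 171.9, S_ud = 103.1, S_dd = 61.88
Terminal payoffs (S − K): max(31.88, 0) = 31.88, max(-36.88, 0) = 0, max(-78.12, 0) = 0
Node u (S = 137.5): V_u = 1/1.08·[0.6600·31.8750 + 0.3400·0.0000] = 19.4792
Node d (S = 82.5): V_d = 1/1.08·[0.6600·0.0000 + 0.3400·0.0000] = 0.0000
Node 0 (S = 110): V_0 = 1/1.08·[0.6600·19.4792 + 0.3400·0.0000] = 11.9039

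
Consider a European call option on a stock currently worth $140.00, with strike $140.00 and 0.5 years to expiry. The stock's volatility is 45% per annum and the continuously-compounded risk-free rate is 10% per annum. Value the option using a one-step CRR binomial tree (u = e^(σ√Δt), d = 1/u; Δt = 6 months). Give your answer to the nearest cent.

CRR parameters: u = e^(σ√Δt) = e^(0.45·√0.5) = 1.3746, d = 1/u = 0.7275
Per-period rate: rΔt = 0.1·0.5 = 0.05, so R = e^0.05 = 1.0513
Risk-neutral probability p = (e^0.05 − 0.7275)/(1.3746 − 0.7275) = 0.3238/0.6472 = 0.5003
Terminal stock prices: S_u = 192.5, S_d = 101.8
Terminal payoffs (S − K): max(52.45, 0) = 52.45, max(-38.16, 0) = 0
Node 0 (S = 140): V_0 = e^(−0.05)·[0.5003·52.4508 + 0.4997·0.0000] = 24.9631

$24.96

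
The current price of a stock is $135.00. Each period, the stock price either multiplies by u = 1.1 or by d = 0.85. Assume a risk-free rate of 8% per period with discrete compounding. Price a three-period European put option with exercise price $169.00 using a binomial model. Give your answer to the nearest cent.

Risk-neutral probability p = (1 + 0.08 − 0.85)/(1.1 − 0.85) = 0.2300/0.2500 = 0.9200
Terminal stock prices: S_uuu = 179.7, S_uud = 138.8, S_udd = 107.3, S_ddd = 82.91
Terminal payoffs (K − S): max(-10.69, 0) = 0, max(30.15, 0) = 30.15, max(61.71, 0) = 61.71, max(86.09, 0) = 86.09
Node uu (S = 163.4): V_uu = 1/1.08·[0.9200·0.0000 + 0.0800·30.1525] = 2.2335
Node ud (S = 126.2): V_ud = 1/1.08·[0.9200·30.1525 + 0.0800·61.7088] = 30.2565
Node dd (S = 97.54): V_dd = 1/1.08·[0.9200·61.7088 + 0.0800·86.0931] = 58.9440
Node u (S = 148.5): V_u = 1/1.08·[0.9200·2.2335 + 0.0800·30.2565] = 4.1438
Node d (S = 114.8): V_d = 1/1.08·[0.9200·30.2565 + 0.0800·58.9440] = 30.1403
Node 0 (S = 135): V_0 = 1/1.08·[0.9200·4.1438 + 0.0800·30.1403] = 5.7626

$5.76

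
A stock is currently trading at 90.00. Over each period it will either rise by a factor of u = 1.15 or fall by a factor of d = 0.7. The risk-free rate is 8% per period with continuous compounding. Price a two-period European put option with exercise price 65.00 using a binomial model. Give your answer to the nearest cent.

Risk-neutral probability p = (e^0.08 − 0.7)/(1.15 − 0.7) = 0.3833/0.4500 = 0.8517
Terminal stock prices: S_uu = 119, S_ud = 72.45, S_dd = 44.1
Terminal payoffs (K − S): max(-54.02, 0) = 0, max(-7.45, 0) = 0, max(20.9, 0) = 20.9
Node u (S = 103.5): V_u = e^(−0.08)·[0.8517·0.0000 + 0.1483·0.0000] = 0.0000
Node d (S = 63): V_d = e^(−0.08)·[0.8517·0.0000 + 0.1483·20.9000] = 2.8602
Node 0 (S = 90): V_0 = e^(−0.08)·[0.8517·0.0000 + 0.1483·2.8602] = 0.3914

0.39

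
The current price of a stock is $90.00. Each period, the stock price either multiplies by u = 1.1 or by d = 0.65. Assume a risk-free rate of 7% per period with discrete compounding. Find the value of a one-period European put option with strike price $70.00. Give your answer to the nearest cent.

$0.72

Risk-neutral probability p = (1 + 0.07 − 0.65)/(1.1 − 0.65) = 0.4200/0.4500 = 0.9333
Terminal stock prices: S_u = 99, S_d = 58.5
Terminal payoffs (K − S): max(-29, 0) = 0, max(11.5, 0) = 11.5
Node 0 (S = 90): V_0 = 1/1.07·[0.9333·0.0000 + 0.0667·11.5000] = 0.7165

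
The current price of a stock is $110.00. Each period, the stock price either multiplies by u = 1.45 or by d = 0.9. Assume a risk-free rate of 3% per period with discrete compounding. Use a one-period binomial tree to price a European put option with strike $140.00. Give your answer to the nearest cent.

$30.40

Risk-neutral probability p = (1 + 0.03 − 0.9)/(1.45 − 0.9) = 0.1300/0.5500 = 0.2364
Terminal stock prices: S_u = 159.5, S_d = 99
Terminal payoffs (K − S): max(-19.5, 0) = 0, max(41, 0) = 41
Node 0 (S = 110): V_0 = 1/1.03·[0.2364·0.0000 + 0.7636·41.0000] = 30.3972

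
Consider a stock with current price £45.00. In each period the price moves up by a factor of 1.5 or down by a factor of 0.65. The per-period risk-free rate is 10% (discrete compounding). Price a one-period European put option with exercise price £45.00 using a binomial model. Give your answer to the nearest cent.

Risk-neutral probability p = (1 + 0.1 − 0.65)/(1.5 − 0.65) = 0.4500/0.8500 = 0.5294
Terminal stock prices: S_u = 67.5, S_d = 29.25
Terminal payoffs (K − S): max(-22.5, 0) = 0, max(15.75, 0) = 15.75
Node 0 (S = 45): V_0 = 1/1.1·[0.5294·0.0000 + 0.4706·15.7500] = 6.7380

£6.74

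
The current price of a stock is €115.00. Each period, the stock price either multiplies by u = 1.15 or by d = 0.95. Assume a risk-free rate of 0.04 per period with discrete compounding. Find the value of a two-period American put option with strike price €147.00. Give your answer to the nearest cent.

€32.00

Risk-neutral probability p = (1 + 0.04 − 0.95)/(1.15 − 0.95) = 0.0900/0.2000 = 0.4500
Terminal stock prices: S_uu = 152.1, S_ud = 125.6, S_dd = 103.8
Terminal payoffs (K − S): max(-5.087, 0) = 0, max(21.36, 0) = 21.36, max(43.21, 0) = 43.21
Node u (S = 132.2): continuation = 1/1.04·[0.4500·0.0000 + 0.5500·21.3625] = 11.2975; exercise value = 14.7500 > continuation, so V_u = 14.7500 (exercise)
Node d (S = 109.2): continuation = 1/1.04·[0.4500·21.3625 + 0.5500·43.2125] = 32.0962; exercise value = 37.7500 > continuation, so V_d = 37.7500 (exercise)
Node 0 (S = 115): continuation = 1/1.04·[0.4500·14.7500 + 0.5500·37.7500] = 26.3462; exercise value = 32.0000 > continuation, so V_0 = 32.0000 (exercise)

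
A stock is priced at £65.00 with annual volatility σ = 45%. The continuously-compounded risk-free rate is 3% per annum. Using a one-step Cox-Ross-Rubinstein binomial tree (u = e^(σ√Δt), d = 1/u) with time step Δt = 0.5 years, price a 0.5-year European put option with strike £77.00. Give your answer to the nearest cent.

CRR parameters: u = e^(σ√Δt) = e^(0.45·√0.5) = 1.3746, d = 1/u = 0.7275
Per-period rate: rΔt = 0.03·0.5 = 0.015, so R = e^0.015 = 1.0151
Risk-neutral probability p = (e^0.015 − 0.7275)/(1.3746 − 0.7275) = 0.2877/0.6472 = 0.4445
Terminal stock prices: S_u = 89.35, S_d = 47.28
Terminal payoffs (K − S): max(-12.35, 0) = 0, max(29.72, 0) = 29.72
Node 0 (S = 65): V_0 = e^(−0.015)·[0.4445·0.0000 + 0.5555·29.7152] = 16.2620

£16.26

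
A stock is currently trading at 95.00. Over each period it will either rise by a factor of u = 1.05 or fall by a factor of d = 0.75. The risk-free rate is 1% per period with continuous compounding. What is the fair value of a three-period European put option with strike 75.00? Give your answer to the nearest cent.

Risk-neutral probability p = (e^0.01 − 0.75)/(1.05 − 0.75) = 0.2601/0.3000 = 0.8668
Terminal stock prices: S_uuu = 110, S_uud = 78.55, S_udd = 56.11, S_ddd = 40.08
Terminal payoffs (K − S): max(-34.97, 0) = 0, max(-3.553, 0) = 0, max(18.89, 0) = 18.89, max(34.92, 0) = 34.92
Node uu (S = 104.7): V_uu = e^(−0.01)·[0.8668·0.0000 + 0.1332·0.0000] = 0.0000
Node ud (S = 74.81): V_ud = e^(−0.01)·[0.8668·0.0000 + 0.1332·18.8906] = 2.4906
Node dd (S = 53.44): V_dd = e^(−0.01)·[0.8668·18.8906 + 0.1332·34.9219] = 20.8162
Node u (S = 99.75): V_u = e^(−0.01)·[0.8668·0.0000 + 0.1332·2.4906] = 0.3284
Node d (S = 71.25): V_d = e^(−0.01)·[0.8668·2.4906 + 0.1332·20.8162] = 4.8819
Node 0 (S = 95): V_0 = e^(−0.01)·[0.8668·0.3284 + 0.1332·4.8819] = 0.9254

0.93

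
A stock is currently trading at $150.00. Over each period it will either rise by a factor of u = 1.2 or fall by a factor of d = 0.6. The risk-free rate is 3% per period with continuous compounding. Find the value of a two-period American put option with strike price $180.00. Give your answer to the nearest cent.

Risk-neutral probability p = (e^0.03 − 0.6)/(1.2 − 0.6) = 0.4305/0.6000 = 0.7174
Terminal stock prices: S_uu = 216, S_ud = 108, S_dd = 54
Terminal payoffs (K − S): max(-36, 0) = 0, max(72, 0) = 72, max(126, 0) = 126
Node u (S = 180): continuation = e^(−0.03)·[0.7174·0.0000 + 0.2826·72.0000] = 19.7442; exercise value = 0.0000 ≤ continuation, so V_u = 19.7442
Node d (S = 90): continuation = e^(−0.03)·[0.7174·72.0000 + 0.2826·126.0000] = 84.6802; exercise value = 90.0000 > continuation, so V_d = 90.0000 (exercise)
Node 0 (S = 150): continuation = e^(−0.03)·[0.7174·19.7442 + 0.2826·90.0000] = 38.4265; exercise value = 30.0000 ≤ continuation, so V_0 = 38.4265

$38.43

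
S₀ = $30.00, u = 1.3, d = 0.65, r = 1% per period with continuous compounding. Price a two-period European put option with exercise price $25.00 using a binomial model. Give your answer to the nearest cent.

Risk-neutral probability p = (e^0.01 − 0.65)/(1.3 − 0.65) = 0.3601/0.6500 = 0.5539
Terminal stock prices: S_uu = 50.7, S_ud = 25.35, S_dd = 12.68
Terminal payoffs (K − S): max(-25.7, 0) = 0, max(-0.35, 0) = 0, max(12.32, 0) = 12.32
Node u (S = 39): V_u = e^(−0.01)·[0.5539·0.0000 + 0.4461·0.0000] = 0.0000
Node d (S = 19.5): V_d = e^(−0.01)·[0.5539·0.0000 + 0.4461·12.3250] = 5.4432
Node 0 (S = 30): V_0 = e^(−0.01)·[0.5539·0.0000 + 0.4461·5.4432] = 2.4039

$2.40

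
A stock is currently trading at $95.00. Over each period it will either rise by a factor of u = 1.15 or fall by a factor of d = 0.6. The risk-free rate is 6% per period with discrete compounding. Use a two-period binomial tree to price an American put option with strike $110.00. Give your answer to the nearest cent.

$15.00

Risk-neutral probability p = (1 + 0.06 − 0.6)/(1.15 − 0.6) = 0.4600/0.5500 = 0.8364
Terminal stock prices: S_uu = 125.6, S_ud = 65.55, S_dd = 34.2
Terminal payoffs (K − S): max(-15.64, 0) = 0, max(44.45, 0) = 44.45, max(75.8, 0) = 75.8
Node u (S = 109.2): continuation = 1/1.06·[0.8364·0.0000 + 0.1636·44.4500] = 6.8619; exercise value = 0.7500 ≤ continuation, so V_u = 6.8619
Node d (S = 57): continuation = 1/1.06·[0.8364·44.4500 + 0.1636·75.8000] = 46.7736; exercise value = 53.0000 > continuation, so V_d = 53.0000 (exercise)
Node 0 (S = 95): continuation = 1/1.06·[0.8364·6.8619 + 0.1636·53.0000] = 13.5960; exercise value = 15.0000 > continuation, so V_0 = 15.0000 (exercise)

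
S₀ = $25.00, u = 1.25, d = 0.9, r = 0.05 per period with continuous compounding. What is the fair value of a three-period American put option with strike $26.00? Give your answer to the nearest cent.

$1.97

Risk-neutral probability p = (e^0.05 − 0.9)/(1.25 − 0.9) = 0.1513/0.3500 = 0.4322
Terminal stock prices: S_uuu = 48.83, S_uud = 35.16, S_udd = 25.31, S_ddd = 18.23
Terminal payoffs (K − S): max(-22.83, 0) = 0, max(-9.156, 0) = 0, max(0.6875, 0) = 0.6875, max(7.775, 0) = 7.775
Node uu (S = 39.06): continuation = e^(−0.05)·[0.4322·0.0000 + 0.5678·0.0000] = 0.0000; exercise value = 0.0000 ≤ continuation, so V_uu = 0.0000
Node ud (S = 28.12): continuation = e^(−0.05)·[0.4322·0.0000 + 0.5678·0.6875] = 0.3713; exercise value = 0.0000 ≤ continuation, so V_ud = 0.3713
Node dd (S = 20.25): continuation = e^(−0.05)·[0.4322·0.6875 + 0.5678·7.7750] = 4.4820; exercise value = 5.7500 > continuation, so V_dd = 5.7500 (exercise)
Node u (S = 31.25): continuation = e^(−0.05)·[0.4322·0.0000 + 0.5678·0.3713] = 0.2006; exercise value = 0.0000 ≤ continuation, so V_u = 0.2006
Node d (S = 22.5): continuation = e^(−0.05)·[0.4322·0.3713 + 0.5678·5.7500] = 3.2583; exercise value = 3.5000 > continuation, so V_d = 3.5000 (exercise)
Node 0 (S = 25): continuation = e^(−0.05)·[0.4322·0.2006 + 0.5678·3.5000] = 1.9728; exercise value = 1.0000 ≤ continuation, so V_0 = 1.9728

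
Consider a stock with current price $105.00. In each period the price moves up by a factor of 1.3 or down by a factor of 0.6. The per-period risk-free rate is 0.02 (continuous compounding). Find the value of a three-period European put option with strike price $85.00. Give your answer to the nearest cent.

$13.47

Risk-neutral probability p = (e^0.02 − 0.6)/(1.3 − 0.6) = 0.4202/0.7000 = 0.6003
Terminal stock prices: S_uuu = 230.7, S_uud = 106.5, S_udd = 49.14, S_ddd = 22.68
Terminal payoffs (K − S): max(-145.7, 0) = 0, max(-21.47, 0) = 0, max(35.86, 0) = 35.86, max(62.32, 0) = 62.32
Node uu (S = 177.5): V_uu = e^(−0.02)·[0.6003·0.0000 + 0.3997·0.0000] = 0.0000
Node ud (S = 81.9): V_ud = e^(−0.02)·[0.6003·0.0000 + 0.3997·35.8600] = 14.0499
Node dd (S = 37.8): V_dd = e^(−0.02)·[0.6003·35.8600 + 0.3997·62.3200] = 45.5169
Node u (S = 136.5): V_u = e^(−0.02)·[0.6003·0.0000 + 0.3997·14.0499] = 5.5047
Node d (S = 63): V_d = e^(−0.02)·[0.6003·14.0499 + 0.3997·45.5169] = 26.1004
Node 0 (S = 105): V_0 = e^(−0.02)·[0.6003·5.5047 + 0.3997·26.1004] = 13.4650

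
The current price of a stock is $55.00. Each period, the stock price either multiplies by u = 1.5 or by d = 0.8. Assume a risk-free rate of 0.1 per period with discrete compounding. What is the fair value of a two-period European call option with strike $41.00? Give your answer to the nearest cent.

$22.68

Risk-neutral probability p = (1 + 0.1 − 0.8)/(1.5 − 0.8) = 0.3000/0.7000 = 0.4286
Terminal stock prices: S_uu = 123.8, S_ud = 66, S_dd = 35.2
Terminal payoffs (S − K): max(82.75, 0) = 82.75, max(25, 0) = 25, max(-5.8, 0) = 0
Node u (S = 82.5): V_u = 1/1.1·[0.4286·82.7500 + 0.5714·25.0000] = 45.2273
Node d (S = 44): V_d = 1/1.1·[0.4286·25.0000 + 0.5714·0.0000] = 9.7403
Node 0 (S = 55): V_0 = 1/1.1·[0.4286·45.2273 + 0.5714·9.7403] = 22.6809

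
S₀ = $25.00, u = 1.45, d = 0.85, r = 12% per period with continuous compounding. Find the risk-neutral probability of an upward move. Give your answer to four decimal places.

p = 0.4625

Risk-neutral probability p = (e^0.12 − 0.85)/(1.45 − 0.85) = 0.2775/0.6000 = 0.4625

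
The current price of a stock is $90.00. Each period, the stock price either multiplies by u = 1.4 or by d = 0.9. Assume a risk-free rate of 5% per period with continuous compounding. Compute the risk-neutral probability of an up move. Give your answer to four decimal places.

Risk-neutral probability p = (e^0.05 − 0.9)/(1.4 − 0.9) = 0.1513/0.5000 = 0.3025

p = 0.3025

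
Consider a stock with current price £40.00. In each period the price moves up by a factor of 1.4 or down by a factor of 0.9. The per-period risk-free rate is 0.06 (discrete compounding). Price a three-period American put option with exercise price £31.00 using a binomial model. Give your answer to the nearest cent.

Risk-neutral probability p = (1 + 0.06 − 0.9)/(1.4 − 0.9) = 0.1600/0.5000 = 0.3200
Terminal stock prices: S_uuu = 109.8, S_uud = 70.56, S_udd = 45.36, S_ddd = 29.16
Terminal payoffs (K − S): max(-78.76, 0) = 0, max(-39.56, 0) = 0, max(-14.36, 0) = 0, max(1.84, 0) = 1.84
Node uu (S = 78.4): continuation = 1/1.06·[0.3200·0.0000 + 0.6800·0.0000] = 0.0000; exercise value = 0.0000 ≤ continuation, so V_uu = 0.0000
Node ud (S = 50.4): continuation = 1/1.06·[0.3200·0.0000 + 0.6800·0.0000] = 0.0000; exercise value = 0.0000 ≤ continuation, so V_ud = 0.0000
Node dd (S = 32.4): continuation = 1/1.06·[0.3200·0.0000 + 0.6800·1.8400] = 1.1804; exercise value = 0.0000 ≤ continuation, so V_dd = 1.1804
Node u (S = 56): continuation = 1/1.06·[0.3200·0.0000 + 0.6800·0.0000] = 0.0000; exercise value = 0.0000 ≤ continuation, so V_u = 0.0000
Node d (S = 36): continuation = 1/1.06·[0.3200·0.0000 + 0.6800·1.1804] = 0.7572; exercise value = 0.0000 ≤ continuation, so V_d = 0.7572
Node 0 (S = 40): continuation = 1/1.06·[0.3200·0.0000 + 0.6800·0.7572] = 0.4858; exercise value = 0.0000 ≤ continuation, so V_0 = 0.4858

£0.49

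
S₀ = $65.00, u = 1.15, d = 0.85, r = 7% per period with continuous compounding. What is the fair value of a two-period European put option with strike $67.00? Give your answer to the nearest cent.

$2.32

Risk-neutral probability p = (e^0.07 − 0.85)/(1.15 − 0.85) = 0.2225/0.3000 = 0.7417
Terminal stock prices: S_uu = 85.96, S_ud = 63.54, S_dd = 46.96
Terminal payoffs (K − S): max(-18.96, 0) = 0, max(3.462, 0) = 3.462, max(20.04, 0) = 20.04
Node u (S = 74.75): V_u = e^(−0.07)·[0.7417·0.0000 + 0.2583·3.4625] = 0.8339
Node d (S = 55.25): V_d = e^(−0.07)·[0.7417·3.4625 + 0.2583·20.0375] = 7.2204
Node 0 (S = 65): V_0 = e^(−0.07)·[0.7417·0.8339 + 0.2583·7.2204] = 2.3157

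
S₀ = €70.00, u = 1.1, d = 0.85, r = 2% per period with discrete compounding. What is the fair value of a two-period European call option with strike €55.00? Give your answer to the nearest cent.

€17.57

Risk-neutral probability p = (1 + 0.02 − 0.85)/(1.1 − 0.85) = 0.1700/0.2500 = 0.6800
Terminal stock prices: S_uu = 84.7, S_ud = 65.45, S_dd = 50.57
Terminal payoffs (S − K): max(29.7, 0) = 29.7, max(10.45, 0) = 10.45, max(-4.425, 0) = 0
Node u (S = 77): V_u = 1/1.02·[0.6800·29.7000 + 0.3200·10.4500] = 23.0784
Node d (S = 59.5): V_d = 1/1.02·[0.6800·10.4500 + 0.3200·0.0000] = 6.9667
Node 0 (S = 70): V_0 = 1/1.02·[0.6800·23.0784 + 0.3200·6.9667] = 17.5712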